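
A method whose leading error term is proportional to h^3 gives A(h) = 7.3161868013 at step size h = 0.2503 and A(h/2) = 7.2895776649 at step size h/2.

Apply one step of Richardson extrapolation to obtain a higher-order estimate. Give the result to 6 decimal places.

The method has order 3: 2^3 = 8.
2^3 × A(h/2) = 58.3166213192; minus A(h) gives 51.0004345179.
51.0004345179 ÷ 7 = 7.2857763597

7.285776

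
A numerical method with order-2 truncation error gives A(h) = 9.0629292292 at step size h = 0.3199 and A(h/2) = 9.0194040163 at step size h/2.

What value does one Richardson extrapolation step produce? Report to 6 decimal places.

r = 2: numerator weight 4, denominator 3.
Numerator 4 × A(h/2) − A(h) = 4 × 9.0194040163 − 9.0629292292 = 27.0146868360
Denominator 4 − 1 = 3.
27.0146868360 ÷ 3 = 9.0048956120

9.004896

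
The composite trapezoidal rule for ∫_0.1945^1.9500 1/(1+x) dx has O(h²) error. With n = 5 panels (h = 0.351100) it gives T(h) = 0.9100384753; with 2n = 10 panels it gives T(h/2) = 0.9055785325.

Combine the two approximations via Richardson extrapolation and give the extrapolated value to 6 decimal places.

0.904092

Error is O(h^2); halving h shrinks it by 2^2 = 4.
Numerator 4*A(h/2) − A(h) = 4*0.9055785325 − 0.9100384753 = 2.7122756547
Denominator 4 − 1 = 3.
Result: 0.9040918849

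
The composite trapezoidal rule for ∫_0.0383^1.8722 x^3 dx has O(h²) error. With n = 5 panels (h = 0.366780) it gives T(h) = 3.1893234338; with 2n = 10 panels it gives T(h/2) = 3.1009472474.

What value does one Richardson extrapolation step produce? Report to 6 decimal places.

r = 2: numerator weight 4, denominator 3.
Top: 4(3.1009472474) − (3.1893234338) = 9.2144655558
Divide by 2^2 − 1 = 3.
R = 9.2144655558/3 = 3.0714885186

3.071489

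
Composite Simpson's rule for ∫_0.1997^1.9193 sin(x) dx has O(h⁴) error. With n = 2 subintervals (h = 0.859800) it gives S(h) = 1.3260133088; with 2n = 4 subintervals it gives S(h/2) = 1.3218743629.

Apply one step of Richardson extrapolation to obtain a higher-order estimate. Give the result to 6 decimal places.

1.321598

Error is O(h^4); halving h shrinks it by 2^4 = 16.
Numerator 16 × A(h/2) − A(h) = 16 × 1.3218743629 − 1.3260133088 = 19.8239764976
Denominator 16 − 1 = 15.
(16 × 1.3218743629 − 1.3260133088)/(16 − 1) = 1.3215984332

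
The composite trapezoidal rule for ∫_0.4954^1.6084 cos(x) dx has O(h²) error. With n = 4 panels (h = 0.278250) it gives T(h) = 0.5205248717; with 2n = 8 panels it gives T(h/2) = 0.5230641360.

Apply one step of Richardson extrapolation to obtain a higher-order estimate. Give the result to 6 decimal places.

Leading term ∝ h^2; use weight 4 = 2^2.
Weighted: 2.0922565440 − 0.5205248717 = 1.5717316723
R = 1.5717316723/3 = 0.5239105574

0.523911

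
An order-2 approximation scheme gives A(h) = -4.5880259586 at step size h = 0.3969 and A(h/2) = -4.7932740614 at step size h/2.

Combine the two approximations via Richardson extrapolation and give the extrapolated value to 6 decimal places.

-4.861690

Leading term ∝ h^2; use weight 4 = 2^2.
Top: 4(-4.7932740614) − (-4.5880259586) = -14.5850702870
(4*(-4.7932740614) − (-4.5880259586))/(4 − 1) = -4.8616900957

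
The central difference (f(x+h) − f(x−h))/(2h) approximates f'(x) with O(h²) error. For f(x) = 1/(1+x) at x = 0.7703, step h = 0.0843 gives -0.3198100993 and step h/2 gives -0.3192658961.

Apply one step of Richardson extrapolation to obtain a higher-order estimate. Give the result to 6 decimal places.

Error is O(h^2); halving h shrinks it by 2^2 = 4.
2^2*A(h/2) = -1.2770635844; minus A(h) gives -0.9572534851.
Denominator 4 − 1 = 3.
Result: -0.3190844950
Shift from A(h/2): +0.0001814011.

-0.319084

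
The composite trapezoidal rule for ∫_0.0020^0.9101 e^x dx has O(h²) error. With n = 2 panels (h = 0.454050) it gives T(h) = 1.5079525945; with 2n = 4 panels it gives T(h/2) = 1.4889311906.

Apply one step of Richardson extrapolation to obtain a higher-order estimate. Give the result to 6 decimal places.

1.482591

Order 2 gives 2^r = 4 and 2^r − 1 = 3.
Difference of the inputs: 1.4889311906 − 1.5079525945 = -0.0190214039
Correction (A(h/2) − A(h))/(4 − 1) = (-0.0190214039)/3 = -0.0063404680
R = 1.4889311906 − 0.0063404680 = 1.4825907226
Correction |R − A(h/2)| = 6.340e-03; gap |A(h/2) − A(h)| = 1.902e-02.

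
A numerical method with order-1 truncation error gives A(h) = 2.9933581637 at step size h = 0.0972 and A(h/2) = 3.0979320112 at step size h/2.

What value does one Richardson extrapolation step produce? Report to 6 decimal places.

3.202506

The method has order 1: 2^1 = 2.
2^1×A(h/2) = 6.1958640224; minus A(h) gives 3.2025058587.
R = 3.2025058587/1 = 3.2025058587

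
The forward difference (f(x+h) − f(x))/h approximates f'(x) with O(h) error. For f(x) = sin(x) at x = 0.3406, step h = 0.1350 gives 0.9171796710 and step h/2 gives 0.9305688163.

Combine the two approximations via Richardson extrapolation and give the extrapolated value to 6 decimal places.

0.943958

Error is O(h^1); halving h shrinks it by 2^1 = 2.
2·0.9305688163 = 1.8611376326; subtract 0.9171796710 → 0.9439579616
0.9439579616 ÷ 1 = 0.9439579616
Gap between inputs: 1.339e-02; correction applied: +0.0133891453.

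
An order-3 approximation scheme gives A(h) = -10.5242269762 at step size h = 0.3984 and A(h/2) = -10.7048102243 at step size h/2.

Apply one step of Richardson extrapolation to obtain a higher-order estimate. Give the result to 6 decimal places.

-10.730608

With r = 3 the leading error scales as h^3, so the weight is 2^3 = 8.
2^3×A(h/2) = -85.6384817944; minus A(h) gives -75.1142548182.
Divide by 2^3 − 1 = 7.
Result: -10.7306078312
Gap between inputs: 1.806e-01; correction applied: −0.0257976069.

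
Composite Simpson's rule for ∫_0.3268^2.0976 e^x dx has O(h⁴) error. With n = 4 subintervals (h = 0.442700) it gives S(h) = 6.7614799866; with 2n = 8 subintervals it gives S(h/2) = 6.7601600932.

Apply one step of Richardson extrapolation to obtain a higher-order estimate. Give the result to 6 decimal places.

6.760072

Method order is 4; weight 2^4 = 16.
Top: 16(6.7601600932) − (6.7614799866) = 101.4010815046
R = 101.4010815046/15 = 6.7600721003
Correction |R − A(h/2)| = 8.799e-05; gap |A(h/2) − A(h)| = 1.320e-03.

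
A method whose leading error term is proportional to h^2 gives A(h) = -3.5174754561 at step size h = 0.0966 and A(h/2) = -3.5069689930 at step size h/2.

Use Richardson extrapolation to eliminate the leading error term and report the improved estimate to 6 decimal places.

Leading term ∝ h^2; use weight 4 = 2^2.
2^2·A(h/2) = -14.0278759720; minus A(h) gives -10.5104005159.
(4·(-3.5069689930) − (-3.5174754561))/(4 − 1) = -3.5034668386
Shift from A(h/2): +0.0035021544.

-3.503467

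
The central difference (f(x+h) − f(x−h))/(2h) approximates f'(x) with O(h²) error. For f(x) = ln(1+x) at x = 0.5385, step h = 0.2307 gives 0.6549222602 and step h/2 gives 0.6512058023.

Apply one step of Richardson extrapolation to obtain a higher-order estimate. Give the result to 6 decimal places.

0.649967

Method order is 2; weight 2^2 = 4.
2^2 × A(h/2) = 2.6048232092; minus A(h) gives 1.9499009490.
Divide by 2^2 − 1 = 3.
(4 × 0.6512058023 − 0.6549222602)/(4 − 1) = 0.6499669830
Correction |R − A(h/2)| = 1.239e-03; gap |A(h/2) − A(h)| = 3.716e-03.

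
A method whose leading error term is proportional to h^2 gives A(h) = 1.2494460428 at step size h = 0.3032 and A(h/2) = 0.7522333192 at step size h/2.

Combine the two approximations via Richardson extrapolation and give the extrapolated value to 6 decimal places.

0.586496

r = 2, so 2^r = 4.
2^2*A(h/2) = 3.0089332768; minus A(h) gives 1.7594872340.
Divide by 2^2 − 1 = 3.
(4*0.7522333192 − 1.2494460428)/(4 − 1) = 0.5864957447
Gap between inputs: 4.972e-01; correction applied: −0.1657375745.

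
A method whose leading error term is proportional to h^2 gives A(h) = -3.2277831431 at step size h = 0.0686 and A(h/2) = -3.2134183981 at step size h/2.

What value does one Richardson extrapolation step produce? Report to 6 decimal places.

r = 2: numerator weight 4, denominator 3.
4·(-3.2134183981) = -12.8536735924; (-12.8536735924) − (-3.2277831431) = -9.6258904493
Denominator 4 − 1 = 3.
Result: -3.2086301498

-3.208630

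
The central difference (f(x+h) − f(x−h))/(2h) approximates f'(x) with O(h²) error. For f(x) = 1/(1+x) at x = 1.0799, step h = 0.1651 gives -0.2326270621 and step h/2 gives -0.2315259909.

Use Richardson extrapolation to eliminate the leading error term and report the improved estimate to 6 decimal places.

-0.231159

With r = 2 the leading error scales as h^2, so the weight is 2^2 = 4.
Difference of the inputs: -0.2315259909 − (-0.2326270621) = 0.0011010712
Correction (A(h/2) − A(h))/(4 − 1) = 0.0011010712/3 = 0.0003670237
R = A(h/2) + (A(h/2) − A(h))/3 = -0.2315259909 + 0.0003670237 = -0.2311589672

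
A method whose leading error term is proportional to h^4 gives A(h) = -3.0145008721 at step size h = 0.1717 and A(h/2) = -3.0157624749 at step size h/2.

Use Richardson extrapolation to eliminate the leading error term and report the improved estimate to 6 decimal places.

r = 4: numerator weight 16, denominator 15.
Top: 16(-3.0157624749) − (-3.0145008721) = -45.2376987263
Extrapolated: (-45.2376987263) / 15 = -3.0158465818

-3.015847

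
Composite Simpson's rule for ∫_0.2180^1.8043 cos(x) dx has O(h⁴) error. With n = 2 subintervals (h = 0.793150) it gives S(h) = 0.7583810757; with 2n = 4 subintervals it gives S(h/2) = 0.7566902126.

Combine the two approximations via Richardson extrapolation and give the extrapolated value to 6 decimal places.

With r = 4 the leading error scales as h^4, so the weight is 2^4 = 16.
Weighted: 12.1070434016 − 0.7583810757 = 11.3486623259
Divide by 2^4 − 1 = 15.
R = 11.3486623259/15 = 0.7565774884

0.756577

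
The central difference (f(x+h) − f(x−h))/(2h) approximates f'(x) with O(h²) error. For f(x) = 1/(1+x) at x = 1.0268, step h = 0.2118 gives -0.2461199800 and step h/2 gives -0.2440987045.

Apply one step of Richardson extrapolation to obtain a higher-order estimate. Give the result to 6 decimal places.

Method order is 2; weight 2^2 = 4.
Weighted: (-0.9763948180) − (-0.2461199800) = -0.7302748380
Divide by 2^2 − 1 = 3.
(-0.7302748380) ÷ 3 = -0.2434249460

-0.243425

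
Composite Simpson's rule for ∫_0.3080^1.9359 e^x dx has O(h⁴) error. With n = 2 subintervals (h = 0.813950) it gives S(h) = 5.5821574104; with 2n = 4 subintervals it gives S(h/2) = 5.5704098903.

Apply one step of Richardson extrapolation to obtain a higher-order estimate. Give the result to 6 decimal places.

5.569627

r = 4, so 2^r = 16.
Weighted: 89.1265582448 − 5.5821574104 = 83.5444008344
83.5444008344 ÷ 15 = 5.5696267223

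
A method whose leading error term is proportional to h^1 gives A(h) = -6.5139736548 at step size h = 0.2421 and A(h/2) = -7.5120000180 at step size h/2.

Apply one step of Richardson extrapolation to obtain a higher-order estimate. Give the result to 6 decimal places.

-8.510026

With r = 1 the leading error scales as h^1, so the weight is 2^1 = 2.
2 × (-7.5120000180) = -15.0240000360; (-15.0240000360) − (-6.5139736548) = -8.5100263812
(2 × (-7.5120000180) − (-6.5139736548))/(2 − 1) = -8.5100263812
Shift from A(h/2): −0.9980263632.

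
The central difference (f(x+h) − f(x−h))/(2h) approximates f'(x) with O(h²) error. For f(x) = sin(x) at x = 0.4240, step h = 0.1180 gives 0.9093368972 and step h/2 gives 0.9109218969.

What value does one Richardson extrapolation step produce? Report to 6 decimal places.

0.911450

With r = 2 the leading error scales as h^2, so the weight is 2^2 = 4.
4×0.9109218969 = 3.6436875876; subtract 0.9093368972 → 2.7343506904
R = 2.7343506904/3 = 0.9114502301
Correction |R − A(h/2)| = 5.283e-04; gap |A(h/2) − A(h)| = 1.585e-03.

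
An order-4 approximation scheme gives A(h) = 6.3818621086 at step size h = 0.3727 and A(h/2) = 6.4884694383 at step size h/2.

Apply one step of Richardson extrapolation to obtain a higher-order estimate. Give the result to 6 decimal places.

Error is O(h^4); halving h shrinks it by 2^4 = 16.
Weighted: 103.8155110128 − 6.3818621086 = 97.4336489042
R = 97.4336489042/15 = 6.4955765936

6.495577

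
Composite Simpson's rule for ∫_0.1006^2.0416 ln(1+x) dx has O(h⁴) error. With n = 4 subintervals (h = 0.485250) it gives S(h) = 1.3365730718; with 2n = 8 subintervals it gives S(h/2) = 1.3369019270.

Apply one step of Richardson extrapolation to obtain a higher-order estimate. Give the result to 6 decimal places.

1.336924

r = 4, so 2^r = 16.
Weighted: 21.3904308320 − 1.3365730718 = 20.0538577602
20.0538577602 ÷ 15 = 1.3369238507
Gap between inputs: 3.289e-04; correction applied: +0.0000219237.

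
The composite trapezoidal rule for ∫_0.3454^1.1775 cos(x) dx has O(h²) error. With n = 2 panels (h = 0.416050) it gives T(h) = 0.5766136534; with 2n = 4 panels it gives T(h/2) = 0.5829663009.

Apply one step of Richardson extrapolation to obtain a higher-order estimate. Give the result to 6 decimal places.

0.585084

r = 2, so 2^r = 4.
Weighted: 2.3318652036 − 0.5766136534 = 1.7552515502
Denominator 4 − 1 = 3.
R = 1.7552515502/3 = 0.5850838501
Correction |R − A(h/2)| = 2.118e-03; gap |A(h/2) − A(h)| = 6.353e-03.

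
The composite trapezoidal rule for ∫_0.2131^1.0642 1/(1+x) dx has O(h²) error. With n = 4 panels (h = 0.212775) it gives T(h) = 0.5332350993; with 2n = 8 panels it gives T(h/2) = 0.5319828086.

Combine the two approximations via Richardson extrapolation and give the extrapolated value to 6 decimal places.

With r = 2 the leading error scales as h^2, so the weight is 2^2 = 4.
4·0.5319828086 − 0.5332350993 = 1.5946961351
Extrapolated: 1.5946961351 / 3 = 0.5315653784

0.531565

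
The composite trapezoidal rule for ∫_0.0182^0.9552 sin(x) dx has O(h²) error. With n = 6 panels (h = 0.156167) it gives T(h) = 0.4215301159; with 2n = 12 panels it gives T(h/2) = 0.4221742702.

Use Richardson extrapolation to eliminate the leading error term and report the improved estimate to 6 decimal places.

Leading term ∝ h^2; use weight 4 = 2^2.
4 × 0.4221742702 = 1.6886970808; subtract 0.4215301159 → 1.2671669649
Denominator 4 − 1 = 3.
Extrapolated: 1.2671669649 / 3 = 0.4223889883

0.422389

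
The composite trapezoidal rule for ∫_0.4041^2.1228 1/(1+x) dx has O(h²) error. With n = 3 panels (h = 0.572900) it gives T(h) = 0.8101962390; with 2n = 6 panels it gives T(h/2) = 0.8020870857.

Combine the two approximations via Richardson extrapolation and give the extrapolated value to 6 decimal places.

With r = 2 the leading error scales as h^2, so the weight is 2^2 = 4.
A(h/2) − A(h) = 0.8020870857 − 0.8101962390 = -0.0081091533
Divide by 2^2 − 1 = 3: (-0.0081091533)/3 = -0.0027030511
R = 0.8020870857 − 0.0027030511 = 0.7993840346

0.799384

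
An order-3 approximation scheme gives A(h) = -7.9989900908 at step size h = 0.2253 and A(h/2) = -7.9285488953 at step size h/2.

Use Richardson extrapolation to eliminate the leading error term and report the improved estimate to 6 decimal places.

r = 3, so 2^r = 8.
8 × (-7.9285488953) = -63.4283911624; (-63.4283911624) − (-7.9989900908) = -55.4294010716
(8 × (-7.9285488953) − (-7.9989900908))/(8 − 1) = -7.9184858674
Gap between inputs: 7.044e-02; correction applied: +0.0100630279.

-7.918486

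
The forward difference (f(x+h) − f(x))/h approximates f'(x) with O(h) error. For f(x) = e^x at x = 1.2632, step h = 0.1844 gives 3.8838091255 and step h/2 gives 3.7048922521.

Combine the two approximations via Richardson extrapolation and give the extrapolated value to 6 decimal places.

3.525975

Error is O(h^1); halving h shrinks it by 2^1 = 2.
2^1·A(h/2) = 7.4097845042; minus A(h) gives 3.5259753787.
Denominator 2 − 1 = 1.
So the Richardson estimate is 3.5259753787.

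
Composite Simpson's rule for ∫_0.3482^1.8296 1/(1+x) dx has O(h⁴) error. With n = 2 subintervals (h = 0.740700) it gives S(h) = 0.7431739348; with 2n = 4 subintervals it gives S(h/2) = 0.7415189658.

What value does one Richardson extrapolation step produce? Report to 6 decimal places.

Leading term ∝ h^4; use weight 16 = 2^4.
16 × 0.7415189658 − 0.7431739348 = 11.1211295180
Denominator 16 − 1 = 15.
(16 × 0.7415189658 − 0.7431739348)/(16 − 1) = 0.7414086345

0.741409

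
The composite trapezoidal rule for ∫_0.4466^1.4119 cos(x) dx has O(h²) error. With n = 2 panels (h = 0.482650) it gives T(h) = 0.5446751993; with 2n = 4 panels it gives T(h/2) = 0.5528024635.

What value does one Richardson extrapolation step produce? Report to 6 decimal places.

0.555512

With r = 2 the leading error scales as h^2, so the weight is 2^2 = 4.
4*0.5528024635 = 2.2112098540; subtract 0.5446751993 → 1.6665346547
Extrapolated: 1.6665346547 / 3 = 0.5555115516
Gap between inputs: 8.127e-03; correction applied: +0.0027090881.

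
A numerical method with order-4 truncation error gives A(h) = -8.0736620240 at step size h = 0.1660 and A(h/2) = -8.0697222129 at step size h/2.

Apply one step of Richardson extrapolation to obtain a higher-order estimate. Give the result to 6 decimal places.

-8.069460

Error is O(h^4); halving h shrinks it by 2^4 = 16.
Top: 16(-8.0697222129) − (-8.0736620240) = -121.0418933824
Divide by 2^4 − 1 = 15.
Extrapolated: (-121.0418933824) / 15 = -8.0694595588
Gap between inputs: 3.940e-03; correction applied: +0.0002626541.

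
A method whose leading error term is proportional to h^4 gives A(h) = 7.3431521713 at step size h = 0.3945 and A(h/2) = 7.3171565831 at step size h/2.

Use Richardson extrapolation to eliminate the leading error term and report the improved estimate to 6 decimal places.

r = 4, so 2^r = 16.
16·7.3171565831 − 7.3431521713 = 109.7313531583
R = 109.7313531583/15 = 7.3154235439
Gap between inputs: 2.600e-02; correction applied: −0.0017330392.

7.315424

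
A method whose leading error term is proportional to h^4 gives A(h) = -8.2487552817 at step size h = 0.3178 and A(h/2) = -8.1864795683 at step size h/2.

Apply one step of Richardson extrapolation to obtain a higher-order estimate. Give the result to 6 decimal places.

Order 4 gives 2^r = 16 and 2^r − 1 = 15.
16×(-8.1864795683) = -130.9836730928; (-130.9836730928) − (-8.2487552817) = -122.7349178111
Extrapolated: (-122.7349178111) / 15 = -8.1823278541

-8.182328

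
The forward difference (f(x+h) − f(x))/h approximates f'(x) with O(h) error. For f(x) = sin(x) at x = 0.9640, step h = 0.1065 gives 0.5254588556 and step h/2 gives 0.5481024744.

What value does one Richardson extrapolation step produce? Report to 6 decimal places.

r = 1, so 2^r = 2.
2*0.5481024744 = 1.0962049488; 1.0962049488 − 0.5254588556 = 0.5707460932
Divide by 2^1 − 1 = 1.
Result: 0.5707460932
Correction |R − A(h/2)| = 2.264e-02; gap |A(h/2) − A(h)| = 2.264e-02.

0.570746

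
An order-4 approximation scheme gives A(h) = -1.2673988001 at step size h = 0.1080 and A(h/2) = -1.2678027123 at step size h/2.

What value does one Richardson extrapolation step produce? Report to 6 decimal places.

-1.267830

Order 4 gives 2^r = 16 and 2^r − 1 = 15.
16*(-1.2678027123) = -20.2848433968; subtract (-1.2673988001) → -19.0174445967
Denominator 16 − 1 = 15.
R = (-19.0174445967)/15 = -1.2678296398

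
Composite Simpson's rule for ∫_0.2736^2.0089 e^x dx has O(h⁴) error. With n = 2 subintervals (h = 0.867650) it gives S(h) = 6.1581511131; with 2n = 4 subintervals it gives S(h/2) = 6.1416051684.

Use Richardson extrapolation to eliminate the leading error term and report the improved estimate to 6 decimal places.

Order 4 gives 2^r = 16 and 2^r − 1 = 15.
16·6.1416051684 = 98.2656826944; subtract 6.1581511131 → 92.1075315813
Denominator 16 − 1 = 15.
Result: 6.1405021054

6.140502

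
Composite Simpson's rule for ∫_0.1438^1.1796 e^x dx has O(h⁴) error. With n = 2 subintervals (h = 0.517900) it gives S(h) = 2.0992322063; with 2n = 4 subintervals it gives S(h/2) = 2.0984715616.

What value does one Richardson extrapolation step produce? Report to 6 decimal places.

2.098421

Order 4 gives 2^r = 16 and 2^r − 1 = 15.
2^4 × A(h/2) = 33.5755449856; minus A(h) gives 31.4763127793.
R = 31.4763127793/15 = 2.0984208520
Correction |R − A(h/2)| = 5.071e-05; gap |A(h/2) − A(h)| = 7.606e-04.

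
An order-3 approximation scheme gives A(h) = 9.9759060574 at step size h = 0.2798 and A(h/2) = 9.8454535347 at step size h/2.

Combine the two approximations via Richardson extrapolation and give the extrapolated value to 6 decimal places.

9.826817

Method order is 3; weight 2^3 = 8.
Difference of the inputs: 9.8454535347 − 9.9759060574 = -0.1304525227
Correction (A(h/2) − A(h))/(8 − 1) = (-0.1304525227)/7 = -0.0186360747
R = A(h/2) + (A(h/2) − A(h))/7 = 9.8454535347 − 0.0186360747 = 9.8268174600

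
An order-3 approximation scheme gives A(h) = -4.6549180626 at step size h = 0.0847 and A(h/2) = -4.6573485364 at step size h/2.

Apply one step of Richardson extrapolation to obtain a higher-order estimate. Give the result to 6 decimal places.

-4.657696

r = 3: numerator weight 8, denominator 7.
8×(-4.6573485364) = -37.2587882912; subtract (-4.6549180626) → -32.6038702286
R = (-32.6038702286)/7 = -4.6576957469
Shift from A(h/2): −0.0003472105.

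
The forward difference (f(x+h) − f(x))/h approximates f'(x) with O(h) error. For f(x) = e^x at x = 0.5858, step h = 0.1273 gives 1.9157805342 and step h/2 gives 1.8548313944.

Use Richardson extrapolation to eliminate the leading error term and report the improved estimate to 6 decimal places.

1.793882

r = 1: numerator weight 2, denominator 1.
2*1.8548313944 = 3.7096627888; subtract 1.9157805342 → 1.7938822546
1.7938822546 ÷ 1 = 1.7938822546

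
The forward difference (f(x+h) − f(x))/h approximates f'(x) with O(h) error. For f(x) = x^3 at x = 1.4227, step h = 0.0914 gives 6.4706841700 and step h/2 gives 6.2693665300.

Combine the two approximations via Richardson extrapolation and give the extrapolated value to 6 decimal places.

6.068049

With r = 1 the leading error scales as h^1, so the weight is 2^1 = 2.
Top: 2(6.2693665300) − (6.4706841700) = 6.0680488900
Divide by 2^1 − 1 = 1.
6.0680488900 ÷ 1 = 6.0680488900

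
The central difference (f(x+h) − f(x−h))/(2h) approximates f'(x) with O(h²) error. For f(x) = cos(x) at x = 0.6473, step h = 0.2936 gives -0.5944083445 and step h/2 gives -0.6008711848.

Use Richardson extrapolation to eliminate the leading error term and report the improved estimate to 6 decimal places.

-0.603025

The method has order 2: 2^2 = 4.
4*(-0.6008711848) − (-0.5944083445) = -1.8090763947
Extrapolated: (-1.8090763947) / 3 = -0.6030254649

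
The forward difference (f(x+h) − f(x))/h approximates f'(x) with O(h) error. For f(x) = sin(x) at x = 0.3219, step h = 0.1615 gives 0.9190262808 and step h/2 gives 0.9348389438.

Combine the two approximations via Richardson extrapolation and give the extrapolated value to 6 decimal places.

0.950652

Error is O(h^1); halving h shrinks it by 2^1 = 2.
2×0.9348389438 − 0.9190262808 = 0.9506516068
0.9506516068 ÷ 1 = 0.9506516068
Correction |R − A(h/2)| = 1.581e-02; gap |A(h/2) − A(h)| = 1.581e-02.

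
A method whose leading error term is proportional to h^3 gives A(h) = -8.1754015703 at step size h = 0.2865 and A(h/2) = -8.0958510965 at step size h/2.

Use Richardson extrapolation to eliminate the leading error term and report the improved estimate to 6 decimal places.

Method order is 3; weight 2^3 = 8.
2^3×A(h/2) = -64.7668087720; minus A(h) gives -56.5914072017.
Extrapolated: (-56.5914072017) / 7 = -8.0844867431
Gap between inputs: 7.955e-02; correction applied: +0.0113643534.

-8.084487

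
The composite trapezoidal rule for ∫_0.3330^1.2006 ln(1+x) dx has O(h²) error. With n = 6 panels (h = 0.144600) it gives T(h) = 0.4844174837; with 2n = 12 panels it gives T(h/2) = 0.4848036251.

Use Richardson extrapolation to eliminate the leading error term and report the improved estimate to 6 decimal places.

0.484932

r = 2: numerator weight 4, denominator 3.
4*0.4848036251 − 0.4844174837 = 1.4547970167
Extrapolated: 1.4547970167 / 3 = 0.4849323389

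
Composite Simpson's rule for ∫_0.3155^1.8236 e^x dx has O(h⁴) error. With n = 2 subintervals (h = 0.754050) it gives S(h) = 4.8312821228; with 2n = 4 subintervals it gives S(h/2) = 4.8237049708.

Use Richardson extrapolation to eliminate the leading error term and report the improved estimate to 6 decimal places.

Method order is 4; weight 2^4 = 16.
Top: 16(4.8237049708) − (4.8312821228) = 72.3479974100
Divide by 2^4 − 1 = 15.
Extrapolated: 72.3479974100 / 15 = 4.8231998273

4.823200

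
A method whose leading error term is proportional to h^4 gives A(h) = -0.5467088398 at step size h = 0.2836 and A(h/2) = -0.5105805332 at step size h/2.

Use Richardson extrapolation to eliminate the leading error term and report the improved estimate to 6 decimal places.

Error is O(h^4); halving h shrinks it by 2^4 = 16.
16×(-0.5105805332) = -8.1692885312; (-8.1692885312) − (-0.5467088398) = -7.6225796914
(16×(-0.5105805332) − (-0.5467088398))/(16 − 1) = -0.5081719794
Gap between inputs: 3.613e-02; correction applied: +0.0024085538.

-0.508172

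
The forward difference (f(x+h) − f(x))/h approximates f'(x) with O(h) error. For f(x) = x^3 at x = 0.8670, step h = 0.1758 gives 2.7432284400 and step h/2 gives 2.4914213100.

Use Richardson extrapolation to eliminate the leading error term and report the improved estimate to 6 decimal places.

2.239614

r = 1, so 2^r = 2.
2·2.4914213100 = 4.9828426200; 4.9828426200 − 2.7432284400 = 2.2396141800
Divide by 2^1 − 1 = 1.
2.2396141800 ÷ 1 = 2.2396141800
Gap between inputs: 2.518e-01; correction applied: −0.2518071300.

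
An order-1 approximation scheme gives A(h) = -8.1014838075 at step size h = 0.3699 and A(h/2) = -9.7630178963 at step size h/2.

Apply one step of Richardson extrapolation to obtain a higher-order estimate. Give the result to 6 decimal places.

-11.424552

With r = 1 the leading error scales as h^1, so the weight is 2^1 = 2.
2*(-9.7630178963) = -19.5260357926; (-19.5260357926) − (-8.1014838075) = -11.4245519851
R = (-11.4245519851)/1 = -11.4245519851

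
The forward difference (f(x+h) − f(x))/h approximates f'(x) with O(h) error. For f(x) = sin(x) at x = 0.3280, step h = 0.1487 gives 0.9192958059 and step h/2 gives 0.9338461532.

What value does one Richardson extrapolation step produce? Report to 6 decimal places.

Method order is 1; weight 2^1 = 2.
2×0.9338461532 = 1.8676923064; 1.8676923064 − 0.9192958059 = 0.9483965005
Denominator 2 − 1 = 1.
0.9483965005 ÷ 1 = 0.9483965005

0.948397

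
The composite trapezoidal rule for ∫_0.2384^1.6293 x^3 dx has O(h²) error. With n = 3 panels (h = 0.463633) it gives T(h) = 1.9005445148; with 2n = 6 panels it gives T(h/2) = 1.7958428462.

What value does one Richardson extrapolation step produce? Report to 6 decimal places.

1.760942

r = 2: numerator weight 4, denominator 3.
Weighted: 7.1833713848 − 1.9005445148 = 5.2828268700
Divide by 2^2 − 1 = 3.
Extrapolated: 5.2828268700 / 3 = 1.7609422900
Correction |R − A(h/2)| = 3.490e-02; gap |A(h/2) − A(h)| = 1.047e-01.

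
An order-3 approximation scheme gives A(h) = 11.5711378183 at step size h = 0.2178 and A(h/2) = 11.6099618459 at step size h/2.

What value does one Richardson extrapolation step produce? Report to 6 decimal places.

The method has order 3: 2^3 = 8.
8*11.6099618459 − 11.5711378183 = 81.3085569489
R = 81.3085569489/7 = 11.6155081356

11.615508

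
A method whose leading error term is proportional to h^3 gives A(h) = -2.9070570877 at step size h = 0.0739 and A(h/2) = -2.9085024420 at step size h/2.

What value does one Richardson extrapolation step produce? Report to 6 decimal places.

Order 3 gives 2^r = 8 and 2^r − 1 = 7.
Weighted: (-23.2680195360) − (-2.9070570877) = -20.3609624483
Divide by 2^3 − 1 = 7.
R = (-20.3609624483)/7 = -2.9087089212
Gap between inputs: 1.445e-03; correction applied: −0.0002064792.

-2.908709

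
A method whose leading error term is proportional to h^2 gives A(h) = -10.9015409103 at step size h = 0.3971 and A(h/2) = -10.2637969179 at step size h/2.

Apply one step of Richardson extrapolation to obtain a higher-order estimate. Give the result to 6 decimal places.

-10.051216

Error is O(h^2); halving h shrinks it by 2^2 = 4.
A(h/2) − A(h) = -10.2637969179 − (-10.9015409103) = 0.6377439924
Divide by 2^2 − 1 = 3: 0.6377439924/3 = 0.2125813308
R = A(h/2) + (A(h/2) − A(h))/3 = -10.2637969179 + 0.2125813308 = -10.0512155871
Correction |R − A(h/2)| = 2.126e-01; gap |A(h/2) − A(h)| = 6.377e-01.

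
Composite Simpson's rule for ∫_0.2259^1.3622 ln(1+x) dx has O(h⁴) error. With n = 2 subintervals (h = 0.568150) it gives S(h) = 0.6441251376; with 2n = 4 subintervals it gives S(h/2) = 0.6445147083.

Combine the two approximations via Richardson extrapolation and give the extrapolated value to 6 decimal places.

Method order is 4; weight 2^4 = 16.
16 × 0.6445147083 = 10.3122353328; 10.3122353328 − 0.6441251376 = 9.6681101952
9.6681101952 ÷ 15 = 0.6445406797

0.644541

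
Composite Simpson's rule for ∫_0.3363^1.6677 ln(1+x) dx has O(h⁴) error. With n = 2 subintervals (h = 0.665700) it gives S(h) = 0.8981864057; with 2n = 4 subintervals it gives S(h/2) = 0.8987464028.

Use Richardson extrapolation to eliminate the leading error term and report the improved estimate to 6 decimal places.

0.898784

With r = 4 the leading error scales as h^4, so the weight is 2^4 = 16.
16*0.8987464028 = 14.3799424448; subtract 0.8981864057 → 13.4817560391
Extrapolated: 13.4817560391 / 15 = 0.8987837359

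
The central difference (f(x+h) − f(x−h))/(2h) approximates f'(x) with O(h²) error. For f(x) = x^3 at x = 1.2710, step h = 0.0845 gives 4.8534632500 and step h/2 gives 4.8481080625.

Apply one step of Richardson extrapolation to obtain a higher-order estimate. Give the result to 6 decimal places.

4.846323

Leading term ∝ h^2; use weight 4 = 2^2.
4*4.8481080625 − 4.8534632500 = 14.5389690000
Divide by 2^2 − 1 = 3.
So the Richardson estimate is 4.8463230000.
Shift from A(h/2): −0.0017850625.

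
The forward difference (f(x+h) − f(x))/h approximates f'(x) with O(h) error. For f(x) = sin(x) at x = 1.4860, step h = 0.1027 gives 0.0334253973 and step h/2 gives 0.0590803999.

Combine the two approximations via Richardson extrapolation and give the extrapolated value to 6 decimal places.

With r = 1 the leading error scales as h^1, so the weight is 2^1 = 2.
2·0.0590803999 = 0.1181607998; subtract 0.0334253973 → 0.0847354025
R = 0.0847354025/1 = 0.0847354025

0.084735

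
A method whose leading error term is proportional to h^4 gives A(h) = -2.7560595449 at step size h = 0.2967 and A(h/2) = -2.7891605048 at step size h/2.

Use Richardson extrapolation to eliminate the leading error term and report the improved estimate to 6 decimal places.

-2.791367

Leading term ∝ h^4; use weight 16 = 2^4.
16·(-2.7891605048) − (-2.7560595449) = -41.8705085319
(16·(-2.7891605048) − (-2.7560595449))/(16 − 1) = -2.7913672355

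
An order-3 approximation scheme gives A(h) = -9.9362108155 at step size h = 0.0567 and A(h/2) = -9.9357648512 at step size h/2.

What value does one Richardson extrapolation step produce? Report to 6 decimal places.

-9.935701

The method has order 3: 2^3 = 8.
Weighted: (-79.4861188096) − (-9.9362108155) = -69.5499079941
Divide by 2^3 − 1 = 7.
Extrapolated: (-69.5499079941) / 7 = -9.9357011420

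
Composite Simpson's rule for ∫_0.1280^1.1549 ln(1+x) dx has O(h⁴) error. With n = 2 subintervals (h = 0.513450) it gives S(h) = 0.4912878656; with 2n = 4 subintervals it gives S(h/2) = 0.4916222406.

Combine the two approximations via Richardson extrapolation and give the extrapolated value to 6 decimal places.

0.491645

Error is O(h^4); halving h shrinks it by 2^4 = 16.
16·0.4916222406 = 7.8659558496; 7.8659558496 − 0.4912878656 = 7.3746679840
7.3746679840 ÷ 15 = 0.4916445323
Gap between inputs: 3.344e-04; correction applied: +0.0000222917.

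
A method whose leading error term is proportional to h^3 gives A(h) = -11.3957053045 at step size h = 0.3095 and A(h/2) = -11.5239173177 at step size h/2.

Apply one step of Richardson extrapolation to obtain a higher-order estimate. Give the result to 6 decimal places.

The method has order 3: 2^3 = 8.
2^3*A(h/2) = -92.1913385416; minus A(h) gives -80.7956332371.
(-80.7956332371) ÷ 7 = -11.5422333196

-11.542233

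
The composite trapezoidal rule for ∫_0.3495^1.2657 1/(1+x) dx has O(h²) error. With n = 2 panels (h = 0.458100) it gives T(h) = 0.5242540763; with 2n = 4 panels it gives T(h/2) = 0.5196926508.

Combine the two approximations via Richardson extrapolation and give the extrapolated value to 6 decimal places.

0.518172

r = 2, so 2^r = 4.
A(h/2) − A(h) = 0.5196926508 − 0.5242540763 = -0.0045614255
Divide by 2^2 − 1 = 3: (-0.0045614255)/3 = -0.0015204752
R = A(h/2) + (A(h/2) − A(h))/3 = 0.5196926508 − 0.0015204752 = 0.5181721756
Shift from A(h/2): −0.0015204752.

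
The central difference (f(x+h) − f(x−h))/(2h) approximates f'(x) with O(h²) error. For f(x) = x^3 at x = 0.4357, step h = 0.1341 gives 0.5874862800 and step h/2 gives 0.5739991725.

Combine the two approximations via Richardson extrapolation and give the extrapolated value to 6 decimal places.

0.569503

r = 2: numerator weight 4, denominator 3.
Difference of the inputs: 0.5739991725 − 0.5874862800 = -0.0134871075
Correction (A(h/2) − A(h))/(4 − 1) = (-0.0134871075)/3 = -0.0044957025
R = 0.5739991725 − 0.0044957025 = 0.5695034700
Shift from A(h/2): −0.0044957025.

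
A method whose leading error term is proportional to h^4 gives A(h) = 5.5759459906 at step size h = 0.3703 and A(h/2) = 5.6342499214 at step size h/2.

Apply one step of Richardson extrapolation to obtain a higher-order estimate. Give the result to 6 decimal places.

5.638137

Leading term ∝ h^4; use weight 16 = 2^4.
16×5.6342499214 − 5.5759459906 = 84.5720527518
Divide by 2^4 − 1 = 15.
So the Richardson estimate is 5.6381368501.
Correction |R − A(h/2)| = 3.887e-03; gap |A(h/2) − A(h)| = 5.830e-02.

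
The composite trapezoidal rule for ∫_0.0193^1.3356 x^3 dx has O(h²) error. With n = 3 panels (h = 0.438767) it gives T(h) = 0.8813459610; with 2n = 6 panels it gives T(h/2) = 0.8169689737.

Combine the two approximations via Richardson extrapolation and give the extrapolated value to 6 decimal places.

r = 2, so 2^r = 4.
Numerator 4 × A(h/2) − A(h) = 4 × 0.8169689737 − 0.8813459610 = 2.3865299338
Denominator 4 − 1 = 3.
2.3865299338 ÷ 3 = 0.7955099779

0.795510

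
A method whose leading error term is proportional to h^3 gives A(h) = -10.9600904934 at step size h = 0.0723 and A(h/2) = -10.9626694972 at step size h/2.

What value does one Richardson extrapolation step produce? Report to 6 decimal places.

r = 3: numerator weight 8, denominator 7.
8×(-10.9626694972) = -87.7013559776; (-87.7013559776) − (-10.9600904934) = -76.7412654842
Extrapolated: (-76.7412654842) / 7 = -10.9630379263

-10.963038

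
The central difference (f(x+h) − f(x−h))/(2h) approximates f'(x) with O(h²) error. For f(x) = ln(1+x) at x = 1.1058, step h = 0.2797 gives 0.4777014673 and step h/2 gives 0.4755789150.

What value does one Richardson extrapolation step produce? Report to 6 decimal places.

r = 2: numerator weight 4, denominator 3.
Numerator 4*A(h/2) − A(h) = 4*0.4755789150 − 0.4777014673 = 1.4246141927
Divide by 2^2 − 1 = 3.
So the Richardson estimate is 0.4748713976.
Gap between inputs: 2.123e-03; correction applied: −0.0007075174.

0.474871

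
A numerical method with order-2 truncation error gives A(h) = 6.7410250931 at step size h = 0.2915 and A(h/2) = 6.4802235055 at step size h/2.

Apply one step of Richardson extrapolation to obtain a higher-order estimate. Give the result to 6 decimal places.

6.393290

Method order is 2; weight 2^2 = 4.
A(h/2) − A(h) = 6.4802235055 − 6.7410250931 = -0.2608015876
Correction (A(h/2) − A(h))/(4 − 1) = (-0.2608015876)/3 = -0.0869338625
R = 6.4802235055 − 0.0869338625 = 6.3932896430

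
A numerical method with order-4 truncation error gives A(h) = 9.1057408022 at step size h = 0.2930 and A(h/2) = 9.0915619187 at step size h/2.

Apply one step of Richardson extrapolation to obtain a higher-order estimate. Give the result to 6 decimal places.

Leading term ∝ h^4; use weight 16 = 2^4.
Numerator 16*A(h/2) − A(h) = 16*9.0915619187 − 9.1057408022 = 136.3592498970
136.3592498970 ÷ 15 = 9.0906166598
Shift from A(h/2): −0.0009452589.

9.090617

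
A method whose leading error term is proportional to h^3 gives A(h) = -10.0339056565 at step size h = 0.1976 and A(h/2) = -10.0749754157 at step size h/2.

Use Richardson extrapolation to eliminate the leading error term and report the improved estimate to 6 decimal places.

-10.080843

With r = 3 the leading error scales as h^3, so the weight is 2^3 = 8.
2^3*A(h/2) = -80.5998033256; minus A(h) gives -70.5658976691.
(-70.5658976691) ÷ 7 = -10.0808425242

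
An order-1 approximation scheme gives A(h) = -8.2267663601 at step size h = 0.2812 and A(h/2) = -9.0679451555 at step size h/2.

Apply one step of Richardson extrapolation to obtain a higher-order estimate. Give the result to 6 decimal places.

-9.909124

r = 1: numerator weight 2, denominator 1.
Weighted: (-18.1358903110) − (-8.2267663601) = -9.9091239509
(2·(-9.0679451555) − (-8.2267663601))/(2 − 1) = -9.9091239509
Shift from A(h/2): −0.8411787954.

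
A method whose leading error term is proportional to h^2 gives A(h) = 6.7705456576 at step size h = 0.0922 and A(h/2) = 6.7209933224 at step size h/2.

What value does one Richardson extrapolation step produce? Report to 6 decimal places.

Method order is 2; weight 2^2 = 4.
4*6.7209933224 − 6.7705456576 = 20.1134276320
20.1134276320 ÷ 3 = 6.7044758773

6.704476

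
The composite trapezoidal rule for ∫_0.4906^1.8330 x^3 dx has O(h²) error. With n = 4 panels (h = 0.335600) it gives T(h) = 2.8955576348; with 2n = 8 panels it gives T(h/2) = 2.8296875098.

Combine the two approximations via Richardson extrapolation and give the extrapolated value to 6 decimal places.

With r = 2 the leading error scales as h^2, so the weight is 2^2 = 4.
A(h/2) − A(h) = 2.8296875098 − 2.8955576348 = -0.0658701250
Divide by 2^2 − 1 = 3: (-0.0658701250)/3 = -0.0219567083
R = 2.8296875098 − 0.0219567083 = 2.8077308015

2.807731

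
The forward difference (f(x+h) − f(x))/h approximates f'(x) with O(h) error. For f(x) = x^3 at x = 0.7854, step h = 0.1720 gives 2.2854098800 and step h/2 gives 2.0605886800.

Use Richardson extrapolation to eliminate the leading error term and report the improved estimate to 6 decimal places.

1.835767

With r = 1 the leading error scales as h^1, so the weight is 2^1 = 2.
2·2.0605886800 = 4.1211773600; subtract 2.2854098800 → 1.8357674800
Extrapolated: 1.8357674800 / 1 = 1.8357674800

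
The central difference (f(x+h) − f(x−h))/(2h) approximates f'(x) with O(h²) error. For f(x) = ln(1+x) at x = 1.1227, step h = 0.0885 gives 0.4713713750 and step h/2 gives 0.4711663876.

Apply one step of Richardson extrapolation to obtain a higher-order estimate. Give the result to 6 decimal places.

With r = 2 the leading error scales as h^2, so the weight is 2^2 = 4.
Difference of the inputs: 0.4711663876 − 0.4713713750 = -0.0002049874
Divide by 2^2 − 1 = 3: (-0.0002049874)/3 = -0.0000683291
R = 0.4711663876 − 0.0000683291 = 0.4710980585
Correction |R − A(h/2)| = 6.833e-05; gap |A(h/2) − A(h)| = 2.050e-04.

0.471098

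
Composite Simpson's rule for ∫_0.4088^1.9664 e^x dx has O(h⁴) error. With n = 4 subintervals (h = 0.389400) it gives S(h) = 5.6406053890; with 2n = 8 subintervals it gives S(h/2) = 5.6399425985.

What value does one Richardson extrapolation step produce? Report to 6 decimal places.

5.639898

Leading term ∝ h^4; use weight 16 = 2^4.
16×5.6399425985 − 5.6406053890 = 84.5984761870
R = 84.5984761870/15 = 5.6398984125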